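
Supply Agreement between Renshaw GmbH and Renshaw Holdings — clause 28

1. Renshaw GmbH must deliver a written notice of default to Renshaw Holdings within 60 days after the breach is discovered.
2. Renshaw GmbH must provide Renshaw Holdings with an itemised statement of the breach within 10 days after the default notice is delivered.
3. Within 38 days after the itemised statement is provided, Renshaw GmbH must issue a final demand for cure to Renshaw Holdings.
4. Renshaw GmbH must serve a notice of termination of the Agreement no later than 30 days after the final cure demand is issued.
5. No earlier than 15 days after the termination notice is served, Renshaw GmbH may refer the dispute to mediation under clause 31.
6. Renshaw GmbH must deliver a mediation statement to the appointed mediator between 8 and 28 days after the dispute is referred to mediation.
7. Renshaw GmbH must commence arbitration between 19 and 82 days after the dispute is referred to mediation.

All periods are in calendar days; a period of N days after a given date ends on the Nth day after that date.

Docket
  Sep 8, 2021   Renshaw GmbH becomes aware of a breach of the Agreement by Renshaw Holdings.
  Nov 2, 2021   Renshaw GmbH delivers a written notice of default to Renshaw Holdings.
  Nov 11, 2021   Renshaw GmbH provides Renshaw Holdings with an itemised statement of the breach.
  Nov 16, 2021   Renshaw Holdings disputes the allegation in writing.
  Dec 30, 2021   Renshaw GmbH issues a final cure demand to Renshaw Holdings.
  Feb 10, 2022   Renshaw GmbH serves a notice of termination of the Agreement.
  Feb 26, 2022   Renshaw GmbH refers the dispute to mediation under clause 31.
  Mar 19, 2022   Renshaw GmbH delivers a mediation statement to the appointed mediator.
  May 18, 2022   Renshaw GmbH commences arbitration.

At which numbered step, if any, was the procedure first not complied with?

Step 3

Step 1 — counting 60 days from Sep 8, 2021 (when the breach is discovered) gives a deadline of Nov 7, 2021; done Nov 2, 2021 — timely.
Step 2 — counting 10 days from Nov 2, 2021 (when the default notice is delivered) gives a deadline of Nov 12, 2021; completed Nov 11, 2021, before the deadline.
Step 3 — counting 38 days from Nov 11, 2021 (when the itemised statement is provided) gives a deadline of Dec 19, 2021; done Dec 30, 2021 — 11 days late.
The analysis stops there.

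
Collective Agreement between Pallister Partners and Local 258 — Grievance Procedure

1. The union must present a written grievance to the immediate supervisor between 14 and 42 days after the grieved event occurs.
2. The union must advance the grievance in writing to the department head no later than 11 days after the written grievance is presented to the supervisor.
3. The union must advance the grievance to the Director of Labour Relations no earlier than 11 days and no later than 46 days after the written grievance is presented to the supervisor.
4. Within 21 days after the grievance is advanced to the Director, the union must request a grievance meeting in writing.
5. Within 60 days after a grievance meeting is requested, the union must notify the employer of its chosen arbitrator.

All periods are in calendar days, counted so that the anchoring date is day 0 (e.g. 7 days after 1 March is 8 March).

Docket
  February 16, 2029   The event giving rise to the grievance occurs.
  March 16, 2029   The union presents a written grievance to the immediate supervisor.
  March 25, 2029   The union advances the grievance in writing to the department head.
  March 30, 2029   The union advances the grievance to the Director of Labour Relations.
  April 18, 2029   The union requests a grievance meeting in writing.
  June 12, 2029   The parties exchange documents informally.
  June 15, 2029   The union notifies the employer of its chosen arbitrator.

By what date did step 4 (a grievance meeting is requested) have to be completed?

Step 4 runs from March 30, 2029, when the grievance is advanced to the Director. 21 days after March 30, 2029 is April 20, 2029.

April 20, 2029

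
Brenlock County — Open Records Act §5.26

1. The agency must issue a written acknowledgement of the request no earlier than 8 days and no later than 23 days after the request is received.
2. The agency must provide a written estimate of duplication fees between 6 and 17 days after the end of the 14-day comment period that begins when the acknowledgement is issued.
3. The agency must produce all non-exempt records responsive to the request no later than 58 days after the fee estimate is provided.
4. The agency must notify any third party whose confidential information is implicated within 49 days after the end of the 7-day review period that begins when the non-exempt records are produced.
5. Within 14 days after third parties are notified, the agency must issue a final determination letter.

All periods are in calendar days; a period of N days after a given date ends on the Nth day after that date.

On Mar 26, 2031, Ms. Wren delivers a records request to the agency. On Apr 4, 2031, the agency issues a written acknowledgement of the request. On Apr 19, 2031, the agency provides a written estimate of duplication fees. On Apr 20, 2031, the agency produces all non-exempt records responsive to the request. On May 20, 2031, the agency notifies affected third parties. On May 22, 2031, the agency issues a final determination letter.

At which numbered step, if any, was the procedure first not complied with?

Step 1: the window is 8–23 days after Mar 26, 2031 (when the request is received), so Apr 3, 2031 through Apr 18, 2031; done Apr 4, 2031 — within the window.
Step 2: the window is 6–17 days after Apr 18, 2031 (end of the 14-day comment period, which began when the acknowledgement is issued on Apr 4, 2031), so Apr 24, 2031 through May 5, 2031; Apr 19, 2031 is 5 days too early.
No need to go further; step 2 was not satisfied.

Step 2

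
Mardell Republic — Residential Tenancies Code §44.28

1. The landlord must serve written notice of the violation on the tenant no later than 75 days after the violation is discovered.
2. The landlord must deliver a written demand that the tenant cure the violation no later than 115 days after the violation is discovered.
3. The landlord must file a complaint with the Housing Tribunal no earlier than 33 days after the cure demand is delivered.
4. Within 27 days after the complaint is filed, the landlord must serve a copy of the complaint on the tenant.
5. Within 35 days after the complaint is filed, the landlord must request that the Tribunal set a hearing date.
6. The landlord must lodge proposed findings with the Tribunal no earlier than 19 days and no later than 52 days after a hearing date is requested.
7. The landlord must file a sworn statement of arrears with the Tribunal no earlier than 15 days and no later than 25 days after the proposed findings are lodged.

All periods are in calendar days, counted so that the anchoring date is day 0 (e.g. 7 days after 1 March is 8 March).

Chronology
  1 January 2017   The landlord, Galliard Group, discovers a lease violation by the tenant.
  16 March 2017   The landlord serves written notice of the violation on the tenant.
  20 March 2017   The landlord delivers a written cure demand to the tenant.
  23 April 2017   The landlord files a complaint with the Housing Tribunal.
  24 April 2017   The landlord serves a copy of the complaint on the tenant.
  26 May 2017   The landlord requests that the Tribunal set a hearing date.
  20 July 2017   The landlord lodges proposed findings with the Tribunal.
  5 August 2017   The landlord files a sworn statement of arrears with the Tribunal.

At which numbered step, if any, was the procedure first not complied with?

Step 6

Step 1 — counting 75 days from 1 January 2017 (when the violation is discovered) gives a deadline of 17 March 2017; completed 16 March 2017, before the deadline.
Step 2 — counting 115 days from 1 January 2017 (when the violation is discovered) gives a deadline of 26 April 2017; 20 March 2017 is within that limit.
Step 3 — must wait 33 days from 20 March 2017 (when the cure demand is delivered), so not before 22 April 2017; done 23 April 2017, after the minimum wait.
Step 4 — counting 27 days from 23 April 2017 (when the complaint is filed) gives a deadline of 20 May 2017; completed 24 April 2017, before the deadline.
Step 5 — counting 35 days from 23 April 2017 (when the complaint is filed) gives a deadline of 28 May 2017; completed 26 May 2017, before the deadline.
Step 6 — 19 and 52 days from 26 May 2017 (when a hearing date is requested) are 14 June 2017 and 17 July 2017 respectively; 20 July 2017 is 3 days past the end of the window.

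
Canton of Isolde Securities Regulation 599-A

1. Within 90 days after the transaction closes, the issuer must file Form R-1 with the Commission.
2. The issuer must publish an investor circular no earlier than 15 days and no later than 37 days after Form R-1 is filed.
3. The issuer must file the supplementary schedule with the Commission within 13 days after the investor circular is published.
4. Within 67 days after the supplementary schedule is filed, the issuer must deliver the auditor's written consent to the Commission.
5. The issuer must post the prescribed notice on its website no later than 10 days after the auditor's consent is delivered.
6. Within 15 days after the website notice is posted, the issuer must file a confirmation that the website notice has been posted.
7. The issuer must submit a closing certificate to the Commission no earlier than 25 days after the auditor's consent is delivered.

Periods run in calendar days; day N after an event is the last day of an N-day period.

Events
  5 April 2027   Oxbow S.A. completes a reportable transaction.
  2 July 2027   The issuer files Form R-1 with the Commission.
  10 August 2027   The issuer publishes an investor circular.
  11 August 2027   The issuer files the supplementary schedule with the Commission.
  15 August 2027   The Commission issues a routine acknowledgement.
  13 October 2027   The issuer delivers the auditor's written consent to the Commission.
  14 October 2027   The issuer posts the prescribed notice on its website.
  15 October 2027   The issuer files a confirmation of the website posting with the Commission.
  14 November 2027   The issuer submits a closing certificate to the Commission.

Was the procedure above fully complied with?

Step 1: 90 days after 5 April 2027 (when the transaction closes) is 4 July 2027; done 2 July 2027 — timely.
Step 2: the window is 15–37 days after 2 July 2027 (when Form R-1 is filed), so 17 July 2027 through 8 August 2027; 10 August 2027 is 2 days past the end of the window.

No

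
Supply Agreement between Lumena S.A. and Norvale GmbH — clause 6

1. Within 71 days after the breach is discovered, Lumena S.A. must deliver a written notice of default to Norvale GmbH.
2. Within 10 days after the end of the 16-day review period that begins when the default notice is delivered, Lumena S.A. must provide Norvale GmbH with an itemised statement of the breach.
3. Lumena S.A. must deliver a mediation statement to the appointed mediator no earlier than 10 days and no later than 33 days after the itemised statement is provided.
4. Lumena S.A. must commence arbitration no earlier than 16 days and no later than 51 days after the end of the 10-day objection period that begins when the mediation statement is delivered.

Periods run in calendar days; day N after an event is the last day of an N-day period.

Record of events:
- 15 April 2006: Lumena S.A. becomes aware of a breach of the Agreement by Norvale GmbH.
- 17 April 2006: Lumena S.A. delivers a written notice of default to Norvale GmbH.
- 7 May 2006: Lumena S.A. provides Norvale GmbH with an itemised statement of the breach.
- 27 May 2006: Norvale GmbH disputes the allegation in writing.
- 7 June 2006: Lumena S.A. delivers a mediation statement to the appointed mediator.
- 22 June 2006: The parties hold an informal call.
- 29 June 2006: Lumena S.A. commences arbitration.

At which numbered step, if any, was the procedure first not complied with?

Step 4

(1) due by 15 April 2006 + 71 days = 25 June 2006; done 17 April 2006 — timely.
(2) due by 3 May 2006 + 10 days = 13 May 2006; completed 7 May 2006, before the deadline.
(3) the permitted window runs from 7 May 2006 + 10 = 17 May 2006 to 7 May 2006 + 33 = 9 June 2006; done 7 June 2006, which is between those dates.
(4) the permitted window runs from 17 June 2006 + 16 = 3 July 2006 to 17 June 2006 + 51 = 7 August 2006; 29 June 2006 is 4 days too early.
No need to go further; step 4 was not satisfied.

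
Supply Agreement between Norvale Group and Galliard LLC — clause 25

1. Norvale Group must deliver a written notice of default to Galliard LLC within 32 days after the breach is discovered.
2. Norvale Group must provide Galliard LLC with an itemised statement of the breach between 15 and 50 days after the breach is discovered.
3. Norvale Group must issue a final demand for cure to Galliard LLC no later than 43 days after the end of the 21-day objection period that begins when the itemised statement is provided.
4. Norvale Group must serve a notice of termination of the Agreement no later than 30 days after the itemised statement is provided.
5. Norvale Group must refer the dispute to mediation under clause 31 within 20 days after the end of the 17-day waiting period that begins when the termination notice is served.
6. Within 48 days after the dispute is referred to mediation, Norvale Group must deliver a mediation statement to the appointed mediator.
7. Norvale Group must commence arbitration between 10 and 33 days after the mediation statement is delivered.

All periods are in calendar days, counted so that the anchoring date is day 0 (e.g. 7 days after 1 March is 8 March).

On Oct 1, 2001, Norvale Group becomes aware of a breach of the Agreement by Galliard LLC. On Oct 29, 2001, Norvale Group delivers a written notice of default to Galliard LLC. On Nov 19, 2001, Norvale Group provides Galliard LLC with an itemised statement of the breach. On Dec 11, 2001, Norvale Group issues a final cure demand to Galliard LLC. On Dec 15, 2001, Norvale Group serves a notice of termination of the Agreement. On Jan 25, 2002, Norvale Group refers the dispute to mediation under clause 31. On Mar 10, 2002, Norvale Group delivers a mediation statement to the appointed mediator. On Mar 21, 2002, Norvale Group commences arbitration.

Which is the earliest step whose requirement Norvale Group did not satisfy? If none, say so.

Step 1: 32 days after Oct 1, 2001 (when the breach is discovered) is Nov 2, 2001; Oct 29, 2001 is within that limit.
Step 2: the window is 15–50 days after Oct 1, 2001 (when the breach is discovered), so Oct 16, 2001 through Nov 20, 2001; Nov 19, 2001 falls inside that range.
Step 3: 43 days after Dec 10, 2001 (end of the 21-day objection period, which began when the itemised statement is provided on Nov 19, 2001) is Jan 22, 2002; Dec 11, 2001 is within that limit.
Step 4: 30 days after Nov 19, 2001 (when the itemised statement is provided) is Dec 19, 2001; completed Dec 15, 2001, before the deadline.
Step 5: 20 days after Jan 1, 2002 (end of the 17-day waiting period, which began when the termination notice is served on Dec 15, 2001) is Jan 21, 2002; Jan 25, 2002 misses that deadline by 4 days.

Step 5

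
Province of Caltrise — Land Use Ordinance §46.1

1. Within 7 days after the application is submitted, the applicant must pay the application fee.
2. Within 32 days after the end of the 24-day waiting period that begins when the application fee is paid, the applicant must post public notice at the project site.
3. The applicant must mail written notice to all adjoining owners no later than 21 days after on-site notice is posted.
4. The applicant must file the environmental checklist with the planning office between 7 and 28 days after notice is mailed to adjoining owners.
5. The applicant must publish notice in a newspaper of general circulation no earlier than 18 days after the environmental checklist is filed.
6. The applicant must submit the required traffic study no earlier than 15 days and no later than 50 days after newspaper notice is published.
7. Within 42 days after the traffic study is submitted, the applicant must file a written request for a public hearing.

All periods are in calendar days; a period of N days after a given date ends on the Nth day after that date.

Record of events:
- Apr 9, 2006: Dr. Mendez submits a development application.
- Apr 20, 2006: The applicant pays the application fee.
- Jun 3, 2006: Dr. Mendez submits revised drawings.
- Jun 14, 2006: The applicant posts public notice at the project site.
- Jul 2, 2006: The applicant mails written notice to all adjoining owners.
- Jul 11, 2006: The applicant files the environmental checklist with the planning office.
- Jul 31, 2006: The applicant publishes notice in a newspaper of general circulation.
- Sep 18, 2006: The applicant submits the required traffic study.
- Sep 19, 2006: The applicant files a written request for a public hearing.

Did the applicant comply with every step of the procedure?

No

Step 1 — counting 7 days from Apr 9, 2006 (when the application is submitted) gives a deadline of Apr 16, 2006; done Apr 20, 2006 — 4 days late.
That is the first point of non-compliance.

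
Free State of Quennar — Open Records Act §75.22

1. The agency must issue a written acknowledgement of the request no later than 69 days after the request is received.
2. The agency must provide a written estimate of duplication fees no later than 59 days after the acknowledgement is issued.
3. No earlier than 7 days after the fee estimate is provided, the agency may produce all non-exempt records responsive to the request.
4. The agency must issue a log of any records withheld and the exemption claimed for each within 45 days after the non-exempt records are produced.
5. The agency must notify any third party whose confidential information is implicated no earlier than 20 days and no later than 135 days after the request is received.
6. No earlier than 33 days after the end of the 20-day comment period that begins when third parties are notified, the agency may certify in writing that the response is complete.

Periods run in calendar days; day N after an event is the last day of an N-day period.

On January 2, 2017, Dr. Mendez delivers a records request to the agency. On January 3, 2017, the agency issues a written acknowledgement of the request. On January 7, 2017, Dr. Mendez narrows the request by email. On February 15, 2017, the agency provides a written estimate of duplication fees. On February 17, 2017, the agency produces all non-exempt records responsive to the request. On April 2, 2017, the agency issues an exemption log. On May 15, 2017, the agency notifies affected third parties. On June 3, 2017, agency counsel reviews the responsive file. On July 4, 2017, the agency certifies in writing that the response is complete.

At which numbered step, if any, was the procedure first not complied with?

Step 1 — counting 69 days from January 2, 2017 (when the request is received) gives a deadline of March 12, 2017; done January 3, 2017 — timely.
Step 2 — counting 59 days from January 3, 2017 (when the acknowledgement is issued) gives a deadline of March 3, 2017; February 15, 2017 is within that limit.
Step 3 — must wait 7 days from February 15, 2017 (when the fee estimate is provided), so not before February 22, 2017; February 17, 2017 is 5 days before the earliest permitted date.
Later steps need not be reached.

Step 3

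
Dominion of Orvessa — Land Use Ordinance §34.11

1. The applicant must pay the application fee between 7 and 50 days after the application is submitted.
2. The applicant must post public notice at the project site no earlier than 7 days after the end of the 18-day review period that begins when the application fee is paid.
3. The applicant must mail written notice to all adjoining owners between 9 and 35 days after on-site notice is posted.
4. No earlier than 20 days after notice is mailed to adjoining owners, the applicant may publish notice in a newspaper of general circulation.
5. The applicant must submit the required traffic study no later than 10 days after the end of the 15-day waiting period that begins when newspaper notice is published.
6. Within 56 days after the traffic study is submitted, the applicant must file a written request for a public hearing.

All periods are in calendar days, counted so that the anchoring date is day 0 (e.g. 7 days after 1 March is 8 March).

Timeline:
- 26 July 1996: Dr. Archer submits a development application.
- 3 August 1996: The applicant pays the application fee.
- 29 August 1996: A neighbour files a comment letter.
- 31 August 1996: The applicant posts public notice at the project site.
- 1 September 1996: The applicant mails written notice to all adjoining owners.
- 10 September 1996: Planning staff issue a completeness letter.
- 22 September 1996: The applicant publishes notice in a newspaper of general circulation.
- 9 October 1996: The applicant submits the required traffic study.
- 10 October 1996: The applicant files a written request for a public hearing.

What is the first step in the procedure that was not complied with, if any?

Step 1 — 7 and 50 days from 26 July 1996 (when the application is submitted) are 2 August 1996 and 14 September 1996 respectively; done 3 August 1996 — within the window.
Step 2 — must wait 7 days from 21 August 1996 (end of the 18-day review period, which began when the application fee is paid on 3 August 1996), so not before 28 August 1996; done 31 August 1996 — permitted.
Step 3 — 9 and 35 days from 31 August 1996 (when on-site notice is posted) are 9 September 1996 and 5 October 1996 respectively; 1 September 1996 is 8 days too early.
The procedure was therefore not followed at step 3.

Step 3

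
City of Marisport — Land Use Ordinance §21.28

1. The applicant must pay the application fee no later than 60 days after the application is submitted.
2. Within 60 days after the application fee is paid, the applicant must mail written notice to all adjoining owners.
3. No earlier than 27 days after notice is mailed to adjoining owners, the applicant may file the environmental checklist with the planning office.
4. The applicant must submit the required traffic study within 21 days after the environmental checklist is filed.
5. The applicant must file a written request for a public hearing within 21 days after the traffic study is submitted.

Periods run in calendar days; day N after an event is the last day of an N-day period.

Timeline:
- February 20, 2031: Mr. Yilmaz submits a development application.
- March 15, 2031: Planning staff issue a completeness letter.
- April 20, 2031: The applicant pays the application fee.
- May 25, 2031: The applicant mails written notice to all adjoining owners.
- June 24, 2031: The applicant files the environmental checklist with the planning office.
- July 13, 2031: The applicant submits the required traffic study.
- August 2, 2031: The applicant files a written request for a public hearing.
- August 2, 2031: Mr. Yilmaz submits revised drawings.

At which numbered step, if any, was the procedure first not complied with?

None — every step was satisfied

Step 1 — counting 60 days from February 20, 2031 (when the application is submitted) gives a deadline of April 21, 2031; completed April 20, 2031, before the deadline.
Step 2 — counting 60 days from April 20, 2031 (when the application fee is paid) gives a deadline of June 19, 2031; done May 25, 2031 — timely.
Step 3 — must wait 27 days from May 25, 2031 (when notice is mailed to adjoining owners), so not before June 21, 2031; done June 24, 2031 — permitted.
Step 4 — counting 21 days from June 24, 2031 (when the environmental checklist is filed) gives a deadline of July 15, 2031; completed July 13, 2031, before the deadline.
Step 5 — counting 21 days from July 13, 2031 (when the traffic study is submitted) gives a deadline of August 3, 2031; completed August 2, 2031, before the deadline.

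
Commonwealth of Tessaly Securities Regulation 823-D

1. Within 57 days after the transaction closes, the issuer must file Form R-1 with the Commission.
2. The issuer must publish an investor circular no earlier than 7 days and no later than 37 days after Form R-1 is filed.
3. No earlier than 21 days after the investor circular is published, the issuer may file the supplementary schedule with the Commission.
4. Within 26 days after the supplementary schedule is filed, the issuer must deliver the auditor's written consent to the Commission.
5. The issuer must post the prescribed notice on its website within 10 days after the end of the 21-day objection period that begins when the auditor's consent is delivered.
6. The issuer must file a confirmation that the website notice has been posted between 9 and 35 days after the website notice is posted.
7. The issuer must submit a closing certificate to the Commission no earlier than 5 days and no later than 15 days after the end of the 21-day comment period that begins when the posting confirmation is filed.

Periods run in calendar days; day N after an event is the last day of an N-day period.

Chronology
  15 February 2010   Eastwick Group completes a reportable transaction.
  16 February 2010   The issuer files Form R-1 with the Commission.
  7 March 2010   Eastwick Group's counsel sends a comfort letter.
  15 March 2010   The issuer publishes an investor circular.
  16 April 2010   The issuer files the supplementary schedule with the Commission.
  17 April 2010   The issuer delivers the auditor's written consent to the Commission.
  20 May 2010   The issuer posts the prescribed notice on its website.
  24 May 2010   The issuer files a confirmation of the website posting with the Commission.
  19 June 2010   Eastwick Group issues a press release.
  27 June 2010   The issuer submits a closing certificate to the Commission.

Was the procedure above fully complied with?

No

(1) due by 15 February 2010 + 57 days = 13 April 2010; 16 February 2010 is within that limit.
(2) the permitted window runs from 16 February 2010 + 7 = 23 February 2010 to 16 February 2010 + 37 = 25 March 2010; done 15 March 2010 — within the window.
(3) permitted from 15 March 2010 + 21 days = 5 April 2010 onward; done 16 April 2010 — permitted.
(4) due by 16 April 2010 + 26 days = 12 May 2010; done 17 April 2010 — timely.
(5) due by 8 May 2010 + 10 days = 18 May 2010; done 20 May 2010 — 2 days late.
The analysis stops there.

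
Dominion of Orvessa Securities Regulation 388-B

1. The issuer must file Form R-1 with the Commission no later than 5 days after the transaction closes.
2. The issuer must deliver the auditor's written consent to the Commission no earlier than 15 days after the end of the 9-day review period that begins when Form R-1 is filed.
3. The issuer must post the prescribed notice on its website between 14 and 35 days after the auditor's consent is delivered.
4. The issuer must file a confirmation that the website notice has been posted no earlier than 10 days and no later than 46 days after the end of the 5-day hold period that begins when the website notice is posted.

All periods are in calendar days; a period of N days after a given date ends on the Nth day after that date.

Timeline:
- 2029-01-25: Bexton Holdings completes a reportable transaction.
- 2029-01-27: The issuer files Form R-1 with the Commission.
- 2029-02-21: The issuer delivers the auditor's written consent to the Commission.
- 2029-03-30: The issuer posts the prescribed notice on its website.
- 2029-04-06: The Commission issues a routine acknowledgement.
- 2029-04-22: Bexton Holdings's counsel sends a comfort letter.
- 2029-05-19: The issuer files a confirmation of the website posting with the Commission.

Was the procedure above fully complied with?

No

(1) due by 2029-01-25 + 5 days = 2029-01-30; 2029-01-27 is within that limit.
(2) permitted from 2029-02-05 + 15 days = 2029-02-20 onward; done 2029-02-21 — permitted.
(3) the permitted window runs from 2029-02-21 + 14 = 2029-03-07 to 2029-02-21 + 35 = 2029-03-28; done 2029-03-30 — 2 days after the window closed.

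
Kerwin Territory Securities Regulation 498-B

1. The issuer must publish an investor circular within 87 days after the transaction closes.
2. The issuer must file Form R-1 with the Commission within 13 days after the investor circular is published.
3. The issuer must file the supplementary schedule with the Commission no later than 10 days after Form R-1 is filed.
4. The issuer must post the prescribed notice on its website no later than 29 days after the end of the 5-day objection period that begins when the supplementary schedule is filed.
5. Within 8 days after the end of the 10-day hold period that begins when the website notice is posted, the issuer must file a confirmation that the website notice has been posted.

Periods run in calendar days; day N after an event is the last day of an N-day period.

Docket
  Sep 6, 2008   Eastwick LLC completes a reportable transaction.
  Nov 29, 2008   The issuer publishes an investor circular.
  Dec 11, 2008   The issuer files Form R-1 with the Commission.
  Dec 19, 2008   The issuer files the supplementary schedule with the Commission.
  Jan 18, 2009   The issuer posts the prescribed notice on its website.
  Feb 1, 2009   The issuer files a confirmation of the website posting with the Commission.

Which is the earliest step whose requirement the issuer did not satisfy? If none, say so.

Step 1 — counting 87 days from Sep 6, 2008 (when the transaction closes) gives a deadline of Dec 2, 2008; completed Nov 29, 2008, before the deadline.
Step 2 — counting 13 days from Nov 29, 2008 (when the investor circular is published) gives a deadline of Dec 12, 2008; done Dec 11, 2008 — timely.
Step 3 — counting 10 days from Dec 11, 2008 (when Form R-1 is filed) gives a deadline of Dec 21, 2008; done Dec 19, 2008 — timely.
Step 4 — counting 29 days from Dec 24, 2008 (end of the 5-day objection period, which began when the supplementary schedule is filed on Dec 19, 2008) gives a deadline of Jan 22, 2009; done Jan 18, 2009 — timely.
Step 5 — counting 8 days from Jan 28, 2009 (end of the 10-day hold period, which began when the website notice is posted on Jan 18, 2009) gives a deadline of Feb 5, 2009; completed Feb 1, 2009, before the deadline.

None — every step was satisfied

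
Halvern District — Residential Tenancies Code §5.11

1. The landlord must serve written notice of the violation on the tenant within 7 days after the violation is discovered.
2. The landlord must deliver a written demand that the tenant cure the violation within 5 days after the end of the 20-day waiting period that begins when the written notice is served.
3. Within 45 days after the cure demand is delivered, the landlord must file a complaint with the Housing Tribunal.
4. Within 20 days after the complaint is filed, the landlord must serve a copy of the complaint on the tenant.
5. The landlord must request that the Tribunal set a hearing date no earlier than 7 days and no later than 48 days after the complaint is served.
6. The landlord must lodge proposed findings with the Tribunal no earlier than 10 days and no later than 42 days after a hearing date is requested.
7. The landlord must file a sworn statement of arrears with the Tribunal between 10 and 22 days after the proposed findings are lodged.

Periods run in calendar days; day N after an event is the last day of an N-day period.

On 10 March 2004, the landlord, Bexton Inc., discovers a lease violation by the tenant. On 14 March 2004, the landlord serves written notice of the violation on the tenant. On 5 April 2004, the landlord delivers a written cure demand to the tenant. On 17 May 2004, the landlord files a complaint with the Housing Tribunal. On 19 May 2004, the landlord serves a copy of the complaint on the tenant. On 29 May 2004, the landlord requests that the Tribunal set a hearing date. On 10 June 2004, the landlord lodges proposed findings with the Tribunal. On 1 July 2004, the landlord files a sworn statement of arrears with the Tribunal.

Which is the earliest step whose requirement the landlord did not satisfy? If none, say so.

Step 1: 7 days after 10 March 2004 (when the violation is discovered) is 17 March 2004; 14 March 2004 is within that limit.
Step 2: 5 days after 3 April 2004 (end of the 20-day waiting period, which began when the written notice is served on 14 March 2004) is 8 April 2004; completed 5 April 2004, before the deadline.
Step 3: 45 days after 5 April 2004 (when the cure demand is delivered) is 20 May 2004; completed 17 May 2004, before the deadline.
Step 4: 20 days after 17 May 2004 (when the complaint is filed) is 6 June 2004; done 19 May 2004 — timely.
Step 5: the window is 7–48 days after 19 May 2004 (when the complaint is served), so 26 May 2004 through 6 July 2004; 29 May 2004 falls inside that range.
Step 6: the window is 10–42 days after 29 May 2004 (when a hearing date is requested), so 8 June 2004 through 10 July 2004; done 10 June 2004 — within the window.
Step 7: the window is 10–22 days after 10 June 2004 (when the proposed findings are lodged), so 20 June 2004 through 2 July 2004; 1 July 2004 falls inside that range.

None — every step was satisfied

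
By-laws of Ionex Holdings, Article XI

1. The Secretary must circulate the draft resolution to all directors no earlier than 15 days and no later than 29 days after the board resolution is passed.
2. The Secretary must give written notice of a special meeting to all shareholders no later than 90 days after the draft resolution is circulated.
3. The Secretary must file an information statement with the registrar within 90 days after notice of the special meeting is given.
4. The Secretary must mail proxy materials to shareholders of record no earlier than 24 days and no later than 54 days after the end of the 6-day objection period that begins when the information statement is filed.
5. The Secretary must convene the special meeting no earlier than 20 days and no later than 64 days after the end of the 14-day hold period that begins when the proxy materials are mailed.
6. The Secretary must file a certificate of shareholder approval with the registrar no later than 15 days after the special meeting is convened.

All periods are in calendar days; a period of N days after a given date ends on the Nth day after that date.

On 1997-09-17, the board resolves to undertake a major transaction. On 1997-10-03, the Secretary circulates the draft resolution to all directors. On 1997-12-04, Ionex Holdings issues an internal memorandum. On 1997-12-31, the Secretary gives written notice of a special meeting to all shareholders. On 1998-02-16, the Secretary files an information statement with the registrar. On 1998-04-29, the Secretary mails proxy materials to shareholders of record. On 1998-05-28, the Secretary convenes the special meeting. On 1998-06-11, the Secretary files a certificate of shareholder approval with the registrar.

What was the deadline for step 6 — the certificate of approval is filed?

Step 6 runs from 1998-05-28, when the special meeting is convened. 15 days after 1998-05-28 is 1998-06-12.

1998-06-12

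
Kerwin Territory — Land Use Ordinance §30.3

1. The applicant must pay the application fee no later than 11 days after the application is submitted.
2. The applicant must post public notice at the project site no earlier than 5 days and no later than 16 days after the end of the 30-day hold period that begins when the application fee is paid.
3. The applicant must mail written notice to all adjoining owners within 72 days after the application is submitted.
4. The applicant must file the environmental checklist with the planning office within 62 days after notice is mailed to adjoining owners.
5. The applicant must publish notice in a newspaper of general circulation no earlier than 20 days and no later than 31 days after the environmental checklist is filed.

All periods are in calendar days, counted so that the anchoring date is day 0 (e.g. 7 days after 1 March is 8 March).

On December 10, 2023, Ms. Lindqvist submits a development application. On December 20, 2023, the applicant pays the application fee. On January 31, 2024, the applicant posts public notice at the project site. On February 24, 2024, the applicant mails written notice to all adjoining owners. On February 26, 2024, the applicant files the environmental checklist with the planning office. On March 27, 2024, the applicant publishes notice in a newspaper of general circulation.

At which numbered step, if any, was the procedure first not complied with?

Step 3

Step 1: 11 days after December 10, 2023 (when the application is submitted) is December 21, 2023; completed December 20, 2023, before the deadline.
Step 2: the window is 5–16 days after January 19, 2024 (end of the 30-day hold period, which began when the application fee is paid on December 20, 2023), so January 24, 2024 through February 4, 2024; done January 31, 2024 — within the window.
Step 3: 72 days after December 10, 2023 (when the application is submitted) is February 20, 2024; not done until February 24, 2024, 4 days after the deadline.
The procedure was therefore not followed at step 3.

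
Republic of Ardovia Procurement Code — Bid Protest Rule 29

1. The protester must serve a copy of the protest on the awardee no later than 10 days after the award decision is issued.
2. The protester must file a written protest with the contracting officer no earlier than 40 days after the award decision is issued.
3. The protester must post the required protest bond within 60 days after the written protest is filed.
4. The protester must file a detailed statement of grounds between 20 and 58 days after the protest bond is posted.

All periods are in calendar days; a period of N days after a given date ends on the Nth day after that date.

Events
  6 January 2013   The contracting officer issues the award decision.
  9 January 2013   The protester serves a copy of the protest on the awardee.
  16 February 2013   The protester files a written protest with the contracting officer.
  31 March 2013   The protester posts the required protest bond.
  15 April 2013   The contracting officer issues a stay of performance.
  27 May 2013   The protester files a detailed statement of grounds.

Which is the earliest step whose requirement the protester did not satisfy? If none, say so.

None — every step was satisfied

Step 1: 10 days after 6 January 2013 (when the award decision is issued) is 16 January 2013; completed 9 January 2013, before the deadline.
Step 2: the earliest permitted date is 40 days after 6 January 2013 (when the award decision is issued), i.e. 15 February 2013; done 16 February 2013, after the minimum wait.
Step 3: 60 days after 16 February 2013 (when the written protest is filed) is 17 April 2013; completed 31 March 2013, before the deadline.
Step 4: the window is 20–58 days after 31 March 2013 (when the protest bond is posted), so 20 April 2013 through 28 May 2013; done 27 May 2013 — within the window.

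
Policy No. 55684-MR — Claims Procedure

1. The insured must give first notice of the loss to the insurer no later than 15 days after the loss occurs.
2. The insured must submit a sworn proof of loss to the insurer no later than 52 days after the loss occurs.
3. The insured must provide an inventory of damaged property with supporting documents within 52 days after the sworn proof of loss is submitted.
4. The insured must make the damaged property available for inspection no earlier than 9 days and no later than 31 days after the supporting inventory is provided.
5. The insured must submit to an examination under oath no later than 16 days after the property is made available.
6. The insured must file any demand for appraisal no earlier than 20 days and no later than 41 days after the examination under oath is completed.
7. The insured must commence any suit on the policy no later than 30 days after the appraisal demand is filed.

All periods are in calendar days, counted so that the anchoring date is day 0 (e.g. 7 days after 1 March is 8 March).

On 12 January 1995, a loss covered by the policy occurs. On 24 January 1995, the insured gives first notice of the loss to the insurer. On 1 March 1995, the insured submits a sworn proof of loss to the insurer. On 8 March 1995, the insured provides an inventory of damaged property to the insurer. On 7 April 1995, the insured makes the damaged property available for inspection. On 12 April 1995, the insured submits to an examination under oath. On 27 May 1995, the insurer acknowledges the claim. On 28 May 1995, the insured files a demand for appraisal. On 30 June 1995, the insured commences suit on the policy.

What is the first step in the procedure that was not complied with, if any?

Step 6

Step 1 — counting 15 days from 12 January 1995 (when the loss occurs) gives a deadline of 27 January 1995; done 24 January 1995 — timely.
Step 2 — counting 52 days from 12 January 1995 (when the loss occurs) gives a deadline of 5 March 1995; done 1 March 1995 — timely.
Step 3 — counting 52 days from 1 March 1995 (when the sworn proof of loss is submitted) gives a deadline of 22 April 1995; 8 March 1995 is within that limit.
Step 4 — 9 and 31 days from 8 March 1995 (when the supporting inventory is provided) are 17 March 1995 and 8 April 1995 respectively; done 7 April 1995, which is between those dates.
Step 5 — counting 16 days from 7 April 1995 (when the property is made available) gives a deadline of 23 April 1995; completed 12 April 1995, before the deadline.
Step 6 — 20 and 41 days from 12 April 1995 (when the examination under oath is completed) are 2 May 1995 and 23 May 1995 respectively; done 28 May 1995 — 5 days after the window closed.
Later steps need not be reached.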